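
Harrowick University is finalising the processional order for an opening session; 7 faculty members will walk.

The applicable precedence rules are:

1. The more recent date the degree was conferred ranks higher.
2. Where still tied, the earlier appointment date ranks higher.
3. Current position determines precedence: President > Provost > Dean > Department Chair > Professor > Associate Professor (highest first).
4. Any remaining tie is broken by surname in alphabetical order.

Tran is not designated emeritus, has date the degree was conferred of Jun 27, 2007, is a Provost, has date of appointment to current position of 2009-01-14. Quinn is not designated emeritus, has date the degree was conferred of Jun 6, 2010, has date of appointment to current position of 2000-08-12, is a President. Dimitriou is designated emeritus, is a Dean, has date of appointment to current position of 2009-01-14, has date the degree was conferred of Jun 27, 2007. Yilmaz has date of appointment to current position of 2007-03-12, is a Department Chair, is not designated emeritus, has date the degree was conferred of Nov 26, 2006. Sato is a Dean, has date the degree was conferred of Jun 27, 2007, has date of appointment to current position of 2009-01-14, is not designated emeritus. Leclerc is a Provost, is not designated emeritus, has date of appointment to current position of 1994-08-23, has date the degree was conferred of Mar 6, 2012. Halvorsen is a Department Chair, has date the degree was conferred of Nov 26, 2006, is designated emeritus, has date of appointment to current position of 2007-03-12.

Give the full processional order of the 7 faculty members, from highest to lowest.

Leclerc, Quinn, Tran, Dimitriou, Sato, Halvorsen, Yilmaz

By date the degree was conferred (later first): Leclerc (Mar 6, 2012); then Quinn (Jun 6, 2010); then Tran, Dimitriou and Sato (each Jun 27, 2007); then Halvorsen and Yilmaz (both Nov 26, 2006).
Tran, Dimitriou and Sato all have date of appointment to current position 2009-01-14, so the next rule applies.
Among Tran, Dimitriou and Sato, by current position: Tran (Provost) before Dimitriou and Sato (Dean).
Among Dimitriou and Sato, alphabetically by surname: Dimitriou before Sato.
Halvorsen and Yilmaz both have date of appointment to current position 2007-03-12, so the next rule applies.
Halvorsen and Yilmaz are each Department Chair, so the next rule applies.
Among Halvorsen and Yilmaz, alphabetically by surname: Halvorsen before Yilmaz.
Full order: Leclerc, Quinn, Tran, Dimitriou, Sato, Halvorsen, Yilmaz.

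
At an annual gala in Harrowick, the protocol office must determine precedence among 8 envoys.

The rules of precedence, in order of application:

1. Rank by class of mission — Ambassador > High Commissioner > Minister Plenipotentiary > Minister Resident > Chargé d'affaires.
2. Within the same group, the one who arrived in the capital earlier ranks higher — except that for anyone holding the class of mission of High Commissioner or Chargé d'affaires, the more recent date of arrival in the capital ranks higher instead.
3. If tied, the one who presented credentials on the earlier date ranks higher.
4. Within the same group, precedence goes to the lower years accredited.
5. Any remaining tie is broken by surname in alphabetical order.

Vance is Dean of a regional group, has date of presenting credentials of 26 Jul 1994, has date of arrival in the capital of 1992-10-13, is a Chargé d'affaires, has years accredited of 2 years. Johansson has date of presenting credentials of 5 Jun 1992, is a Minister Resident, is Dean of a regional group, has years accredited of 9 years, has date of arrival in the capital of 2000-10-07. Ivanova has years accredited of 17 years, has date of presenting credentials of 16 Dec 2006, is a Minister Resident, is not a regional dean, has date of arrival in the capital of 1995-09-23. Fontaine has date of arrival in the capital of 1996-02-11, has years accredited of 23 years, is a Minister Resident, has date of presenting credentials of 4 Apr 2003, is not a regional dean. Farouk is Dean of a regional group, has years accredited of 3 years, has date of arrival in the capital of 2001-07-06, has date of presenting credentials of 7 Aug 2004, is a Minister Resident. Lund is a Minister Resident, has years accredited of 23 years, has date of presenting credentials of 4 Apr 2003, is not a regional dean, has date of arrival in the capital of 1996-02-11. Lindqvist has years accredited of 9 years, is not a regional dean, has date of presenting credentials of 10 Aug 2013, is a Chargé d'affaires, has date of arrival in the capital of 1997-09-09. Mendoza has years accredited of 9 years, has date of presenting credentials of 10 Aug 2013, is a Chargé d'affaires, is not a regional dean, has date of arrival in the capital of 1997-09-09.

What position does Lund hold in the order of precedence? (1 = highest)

3

By class of mission: Ivanova, Fontaine, Lund, Johansson and Farouk (Minister Resident); then Lindqvist, Mendoza and Vance (Chargé d'affaires).
Among Ivanova, Fontaine, Lund, Johansson and Farouk, by date of arrival in the capital (earlier first): Ivanova (1995-09-23) before Fontaine and Lund (1996-02-11) before Johansson (2000-10-07) before Farouk (2001-07-06).
Fontaine and Lund both have date of presenting credentials 4 Apr 2003, so the next rule applies.
Fontaine and Lund both have years accredited 23 years, so the next rule applies.
Among Fontaine and Lund, alphabetically by surname: Fontaine before Lund.
Among Lindqvist, Mendoza and Vance, by date of arrival in the capital (later first) (reversed rule for this group): Lindqvist and Mendoza (1997-09-09) before Vance (1992-10-13).
Lindqvist and Mendoza both have date of presenting credentials 10 Aug 2013, so the next rule applies.
Lindqvist and Mendoza both have years accredited 9 years, so the next rule applies.
Among Lindqvist and Mendoza, alphabetically by surname: Lindqvist before Mendoza.
Order: Ivanova, Fontaine, Lund, Johansson, Farouk, Lindqvist, Mendoza, Vance. So position 3.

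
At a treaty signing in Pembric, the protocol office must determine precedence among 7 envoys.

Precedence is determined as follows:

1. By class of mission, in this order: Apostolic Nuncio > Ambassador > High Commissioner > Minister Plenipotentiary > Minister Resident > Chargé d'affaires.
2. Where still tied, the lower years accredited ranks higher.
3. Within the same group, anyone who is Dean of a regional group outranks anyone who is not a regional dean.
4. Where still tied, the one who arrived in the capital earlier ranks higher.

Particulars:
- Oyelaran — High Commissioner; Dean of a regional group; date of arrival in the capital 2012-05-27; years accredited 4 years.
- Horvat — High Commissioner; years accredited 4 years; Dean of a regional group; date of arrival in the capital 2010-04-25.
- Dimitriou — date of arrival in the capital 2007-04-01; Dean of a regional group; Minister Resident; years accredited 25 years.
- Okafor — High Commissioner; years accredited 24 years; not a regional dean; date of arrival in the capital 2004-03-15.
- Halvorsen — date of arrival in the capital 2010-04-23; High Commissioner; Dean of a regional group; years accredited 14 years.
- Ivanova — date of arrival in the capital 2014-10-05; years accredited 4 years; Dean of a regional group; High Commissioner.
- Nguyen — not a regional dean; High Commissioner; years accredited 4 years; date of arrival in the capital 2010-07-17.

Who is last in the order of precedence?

By class of mission: Horvat, Oyelaran, Ivanova, Nguyen, Halvorsen and Okafor (High Commissioner); then Dimitriou (Minister Resident).
Among Horvat, Oyelaran, Ivanova, Nguyen, Halvorsen and Okafor, by years accredited (lower first): Horvat, Oyelaran, Ivanova and Nguyen (4 years) before Halvorsen (14 years) before Okafor (24 years).
Among Horvat, Oyelaran, Ivanova and Nguyen, Dean of a regional group before not a regional dean: Horvat, Oyelaran and Ivanova (Dean of a regional group) before Nguyen (not a regional dean).
Among Horvat, Oyelaran and Ivanova, by date of arrival in the capital (earlier first): Horvat (2010-04-25) before Oyelaran (2012-05-27) before Ivanova (2014-10-05).
Order: Horvat, Oyelaran, Ivanova, Nguyen, Halvorsen, Okafor, Dimitriou.

Dimitriou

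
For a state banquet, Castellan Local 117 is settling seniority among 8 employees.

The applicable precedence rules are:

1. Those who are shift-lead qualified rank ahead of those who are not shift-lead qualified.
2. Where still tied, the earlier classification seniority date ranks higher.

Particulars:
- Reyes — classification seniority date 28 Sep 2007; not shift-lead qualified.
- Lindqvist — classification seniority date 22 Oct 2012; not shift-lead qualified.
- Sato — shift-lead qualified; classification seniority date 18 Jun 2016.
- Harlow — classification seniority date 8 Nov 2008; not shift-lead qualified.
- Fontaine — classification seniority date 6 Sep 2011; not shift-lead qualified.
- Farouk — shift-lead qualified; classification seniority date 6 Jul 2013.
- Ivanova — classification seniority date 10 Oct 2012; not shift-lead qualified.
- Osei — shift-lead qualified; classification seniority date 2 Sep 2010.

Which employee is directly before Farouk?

Osei

By the first rule: Osei, Farouk and Sato (each shift-lead qualified); then Reyes, Harlow, Fontaine, Ivanova and Lindqvist (each not shift-lead qualified).
Among Osei, Farouk and Sato, by classification seniority date (earlier first): Osei (2 Sep 2010) before Farouk (6 Jul 2013) before Sato (18 Jun 2016).
Among Reyes, Harlow, Fontaine, Ivanova and Lindqvist, by classification seniority date (earlier first): Reyes (28 Sep 2007) before Harlow (8 Nov 2008) before Fontaine (6 Sep 2011) before Ivanova (10 Oct 2012) before Lindqvist (22 Oct 2012).
Order: Osei, Farouk, Sato, Reyes, Harlow, Fontaine, Ivanova, Lindqvist.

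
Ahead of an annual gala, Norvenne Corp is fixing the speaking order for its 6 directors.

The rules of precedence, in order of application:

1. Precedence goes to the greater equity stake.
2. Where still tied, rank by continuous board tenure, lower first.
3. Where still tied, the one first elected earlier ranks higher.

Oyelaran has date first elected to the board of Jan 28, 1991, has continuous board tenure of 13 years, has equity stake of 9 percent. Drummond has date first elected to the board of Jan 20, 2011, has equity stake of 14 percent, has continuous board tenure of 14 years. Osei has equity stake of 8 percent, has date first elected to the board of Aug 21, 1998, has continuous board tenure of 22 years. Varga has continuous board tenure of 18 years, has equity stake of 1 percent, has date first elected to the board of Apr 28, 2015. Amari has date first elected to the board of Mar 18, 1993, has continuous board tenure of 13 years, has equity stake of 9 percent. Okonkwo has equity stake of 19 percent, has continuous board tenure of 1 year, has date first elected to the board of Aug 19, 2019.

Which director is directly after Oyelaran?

Amari

By equity stake (higher first): Okonkwo (19 percent); then Drummond (14 percent); then Oyelaran and Amari (both 9 percent); then Osei (8 percent); then Varga (1 percent).
Oyelaran and Amari both have continuous board tenure 13 years, so the next rule applies.
Among Oyelaran and Amari, by date first elected to the board (earlier first): Oyelaran (Jan 28, 1991) before Amari (Mar 18, 1993).
Order: Okonkwo, Drummond, Oyelaran, Amari, Osei, Varga.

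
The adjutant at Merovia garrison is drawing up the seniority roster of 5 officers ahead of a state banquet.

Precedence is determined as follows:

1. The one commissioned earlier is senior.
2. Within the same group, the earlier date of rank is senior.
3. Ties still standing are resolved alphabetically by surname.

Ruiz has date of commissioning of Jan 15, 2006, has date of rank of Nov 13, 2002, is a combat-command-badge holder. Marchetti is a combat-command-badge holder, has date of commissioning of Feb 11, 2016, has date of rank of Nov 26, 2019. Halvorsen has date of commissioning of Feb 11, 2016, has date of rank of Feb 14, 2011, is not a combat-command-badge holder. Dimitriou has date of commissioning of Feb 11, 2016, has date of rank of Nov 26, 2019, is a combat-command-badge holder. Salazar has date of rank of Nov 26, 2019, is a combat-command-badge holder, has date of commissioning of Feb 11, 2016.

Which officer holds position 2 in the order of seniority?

By date of commissioning (earlier first): Ruiz (Jan 15, 2006); then Halvorsen, Dimitriou, Marchetti and Salazar (each Feb 11, 2016).
Among Halvorsen, Dimitriou, Marchetti and Salazar, by date of rank (earlier first): Halvorsen (Feb 14, 2011) before Dimitriou, Marchetti and Salazar (Nov 26, 2019).
Among Dimitriou, Marchetti and Salazar, alphabetically by surname: Dimitriou before Marchetti before Salazar.
Order: Ruiz, Halvorsen, Dimitriou, Marchetti, Salazar.

Halvorsen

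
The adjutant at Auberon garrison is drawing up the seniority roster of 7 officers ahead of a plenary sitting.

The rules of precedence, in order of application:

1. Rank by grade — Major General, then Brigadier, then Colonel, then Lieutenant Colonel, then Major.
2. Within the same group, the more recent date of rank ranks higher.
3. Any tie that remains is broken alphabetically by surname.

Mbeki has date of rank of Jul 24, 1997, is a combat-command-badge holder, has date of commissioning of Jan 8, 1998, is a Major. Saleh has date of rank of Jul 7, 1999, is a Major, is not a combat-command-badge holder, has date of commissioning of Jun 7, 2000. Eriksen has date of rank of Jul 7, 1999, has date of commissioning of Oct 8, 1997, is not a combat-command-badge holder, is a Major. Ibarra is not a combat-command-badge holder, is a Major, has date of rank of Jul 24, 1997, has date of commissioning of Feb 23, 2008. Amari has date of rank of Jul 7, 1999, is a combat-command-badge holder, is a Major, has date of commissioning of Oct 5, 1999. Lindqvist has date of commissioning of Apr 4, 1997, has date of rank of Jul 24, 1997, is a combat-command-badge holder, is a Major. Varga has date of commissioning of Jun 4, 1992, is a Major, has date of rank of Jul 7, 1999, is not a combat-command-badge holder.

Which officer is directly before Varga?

By grade: Amari, Eriksen, Saleh, Varga, Ibarra, Lindqvist and Mbeki (Major).
Among Amari, Eriksen, Saleh, Varga, Ibarra, Lindqvist and Mbeki, by date of rank (later first): Amari, Eriksen, Saleh and Varga (Jul 7, 1999) before Ibarra, Lindqvist and Mbeki (Jul 24, 1997).
Among Amari, Eriksen, Saleh and Varga, alphabetically by surname: Amari before Eriksen before Saleh before Varga.
Among Ibarra, Lindqvist and Mbeki, alphabetically by surname: Ibarra before Lindqvist before Mbeki.
Order: Amari, Eriksen, Saleh, Varga, Ibarra, Lindqvist, Mbeki.

Saleh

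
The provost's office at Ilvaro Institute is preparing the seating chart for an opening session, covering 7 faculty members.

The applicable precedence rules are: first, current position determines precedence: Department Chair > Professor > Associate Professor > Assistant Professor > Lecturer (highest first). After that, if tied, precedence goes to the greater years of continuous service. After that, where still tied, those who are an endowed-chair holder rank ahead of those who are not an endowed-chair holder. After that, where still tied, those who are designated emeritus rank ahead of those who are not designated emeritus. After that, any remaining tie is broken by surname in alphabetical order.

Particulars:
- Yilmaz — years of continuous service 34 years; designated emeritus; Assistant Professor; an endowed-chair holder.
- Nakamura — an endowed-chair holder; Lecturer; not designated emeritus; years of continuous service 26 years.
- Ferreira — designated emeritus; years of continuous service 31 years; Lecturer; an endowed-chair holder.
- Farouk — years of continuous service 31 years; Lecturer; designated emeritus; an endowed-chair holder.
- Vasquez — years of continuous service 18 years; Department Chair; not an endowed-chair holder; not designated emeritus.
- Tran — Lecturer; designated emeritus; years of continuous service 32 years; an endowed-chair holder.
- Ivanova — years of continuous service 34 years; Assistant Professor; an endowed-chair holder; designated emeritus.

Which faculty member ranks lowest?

Nakamura

By current position: Vasquez (Department Chair); then Ivanova and Yilmaz (Assistant Professor); then Tran, Farouk, Ferreira and Nakamura (Lecturer).
Ivanova and Yilmaz both have years of continuous service 34 years, so the next rule applies.
Ivanova and Yilmaz are each an endowed-chair holder, so the next rule applies.
Ivanova and Yilmaz are each designated emeritus, so the next rule applies.
Among Ivanova and Yilmaz, alphabetically by surname: Ivanova before Yilmaz.
Among Tran, Farouk, Ferreira and Nakamura, by years of continuous service (higher first): Tran (32 years) before Farouk and Ferreira (31 years) before Nakamura (26 years).
Farouk and Ferreira are each an endowed-chair holder, so the next rule applies.
Farouk and Ferreira are each designated emeritus, so the next rule applies.
Among Farouk and Ferreira, alphabetically by surname: Farouk before Ferreira.
Order: Vasquez, Ivanova, Yilmaz, Tran, Farouk, Ferreira, Nakamura.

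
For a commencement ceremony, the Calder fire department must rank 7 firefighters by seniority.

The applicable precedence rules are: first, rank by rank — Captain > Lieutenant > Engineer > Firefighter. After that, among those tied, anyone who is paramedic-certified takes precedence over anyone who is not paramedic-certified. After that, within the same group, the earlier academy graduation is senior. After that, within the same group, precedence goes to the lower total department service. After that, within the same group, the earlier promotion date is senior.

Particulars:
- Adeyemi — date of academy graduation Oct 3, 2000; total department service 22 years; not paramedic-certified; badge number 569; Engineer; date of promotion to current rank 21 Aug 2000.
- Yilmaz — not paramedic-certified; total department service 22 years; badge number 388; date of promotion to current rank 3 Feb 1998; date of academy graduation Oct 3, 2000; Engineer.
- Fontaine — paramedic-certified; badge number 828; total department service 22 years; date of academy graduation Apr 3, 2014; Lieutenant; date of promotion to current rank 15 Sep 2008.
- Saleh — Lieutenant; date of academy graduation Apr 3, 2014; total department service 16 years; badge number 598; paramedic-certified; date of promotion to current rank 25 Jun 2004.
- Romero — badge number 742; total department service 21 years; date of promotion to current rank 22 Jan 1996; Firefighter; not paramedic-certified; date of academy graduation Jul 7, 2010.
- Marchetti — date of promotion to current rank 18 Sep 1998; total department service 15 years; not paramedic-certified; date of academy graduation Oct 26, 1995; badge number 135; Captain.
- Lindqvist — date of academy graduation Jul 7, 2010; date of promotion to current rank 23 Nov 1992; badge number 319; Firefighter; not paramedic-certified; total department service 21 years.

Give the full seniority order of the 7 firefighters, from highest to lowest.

Marchetti, Saleh, Fontaine, Yilmaz, Adeyemi, Lindqvist, Romero

By rank: Marchetti (Captain); then Saleh and Fontaine (Lieutenant); then Yilmaz and Adeyemi (Engineer); then Lindqvist and Romero (Firefighter).
Saleh and Fontaine are each paramedic-certified, so the next rule applies.
Saleh and Fontaine both have date of academy graduation Apr 3, 2014, so the next rule applies.
Among Saleh and Fontaine, by total department service (lower first): Saleh (16 years) before Fontaine (22 years).
Yilmaz and Adeyemi are each not paramedic-certified, so the next rule applies.
Yilmaz and Adeyemi both have date of academy graduation Oct 3, 2000, so the next rule applies.
Yilmaz and Adeyemi both have total department service 22 years, so the next rule applies.
Among Yilmaz and Adeyemi, by date of promotion to current rank (earlier first): Yilmaz (3 Feb 1998) before Adeyemi (21 Aug 2000).
Lindqvist and Romero are each not paramedic-certified, so the next rule applies.
Lindqvist and Romero both have date of academy graduation Jul 7, 2010, so the next rule applies.
Lindqvist and Romero both have total department service 21 years, so the next rule applies.
Among Lindqvist and Romero, by date of promotion to current rank (earlier first): Lindqvist (23 Nov 1992) before Romero (22 Jan 1996).
Full order: Marchetti, Saleh, Fontaine, Yilmaz, Adeyemi, Lindqvist, Romero.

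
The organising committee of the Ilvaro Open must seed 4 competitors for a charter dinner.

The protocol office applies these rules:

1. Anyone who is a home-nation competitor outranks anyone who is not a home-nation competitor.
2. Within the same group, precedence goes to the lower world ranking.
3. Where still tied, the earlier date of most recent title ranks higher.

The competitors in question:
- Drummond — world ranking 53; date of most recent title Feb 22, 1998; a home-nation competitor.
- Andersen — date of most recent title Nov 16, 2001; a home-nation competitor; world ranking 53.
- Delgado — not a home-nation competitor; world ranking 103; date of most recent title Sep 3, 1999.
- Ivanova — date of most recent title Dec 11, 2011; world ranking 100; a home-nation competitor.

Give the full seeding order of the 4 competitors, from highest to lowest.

Drummond, Andersen, Ivanova, Delgado

By the first rule: Drummond, Andersen and Ivanova (each a home-nation competitor); then Delgado (not a home-nation competitor).
Among Drummond, Andersen and Ivanova, by world ranking (lower first): Drummond and Andersen (53) before Ivanova (100).
Among Drummond and Andersen, by date of most recent title (earlier first): Drummond (Feb 22, 1998) before Andersen (Nov 16, 2001).
Full order: Drummond, Andersen, Ivanova, Delgado.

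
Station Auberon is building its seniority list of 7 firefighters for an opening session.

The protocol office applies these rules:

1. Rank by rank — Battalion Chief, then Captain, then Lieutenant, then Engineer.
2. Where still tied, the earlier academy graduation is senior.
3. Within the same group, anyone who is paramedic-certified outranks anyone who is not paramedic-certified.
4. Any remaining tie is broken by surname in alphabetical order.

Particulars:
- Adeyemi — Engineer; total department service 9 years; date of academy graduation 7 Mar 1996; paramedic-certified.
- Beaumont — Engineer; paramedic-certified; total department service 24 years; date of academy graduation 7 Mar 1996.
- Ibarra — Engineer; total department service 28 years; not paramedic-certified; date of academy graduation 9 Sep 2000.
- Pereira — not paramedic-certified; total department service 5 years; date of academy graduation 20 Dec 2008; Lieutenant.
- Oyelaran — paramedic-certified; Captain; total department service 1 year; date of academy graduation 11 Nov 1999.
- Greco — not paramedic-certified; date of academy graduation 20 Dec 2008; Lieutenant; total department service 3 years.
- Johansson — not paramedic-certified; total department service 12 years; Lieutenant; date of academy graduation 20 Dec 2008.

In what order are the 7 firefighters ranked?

By rank: Oyelaran (Captain); then Greco, Johansson and Pereira (Lieutenant); then Adeyemi, Beaumont and Ibarra (Engineer).
Greco, Johansson and Pereira all have date of academy graduation 20 Dec 2008, so the next rule applies.
Greco, Johansson and Pereira are each not paramedic-certified, so the next rule applies.
Among Greco, Johansson and Pereira, alphabetically by surname: Greco before Johansson before Pereira.
Among Adeyemi, Beaumont and Ibarra, by date of academy graduation (earlier first): Adeyemi and Beaumont (7 Mar 1996) before Ibarra (9 Sep 2000).
Adeyemi and Beaumont are each paramedic-certified, so the next rule applies.
Among Adeyemi and Beaumont, alphabetically by surname: Adeyemi before Beaumont.
Full order: Oyelaran, Greco, Johansson, Pereira, Adeyemi, Beaumont, Ibarra.

Oyelaran, Greco, Johansson, Pereira, Adeyemi, Beaumont, Ibarra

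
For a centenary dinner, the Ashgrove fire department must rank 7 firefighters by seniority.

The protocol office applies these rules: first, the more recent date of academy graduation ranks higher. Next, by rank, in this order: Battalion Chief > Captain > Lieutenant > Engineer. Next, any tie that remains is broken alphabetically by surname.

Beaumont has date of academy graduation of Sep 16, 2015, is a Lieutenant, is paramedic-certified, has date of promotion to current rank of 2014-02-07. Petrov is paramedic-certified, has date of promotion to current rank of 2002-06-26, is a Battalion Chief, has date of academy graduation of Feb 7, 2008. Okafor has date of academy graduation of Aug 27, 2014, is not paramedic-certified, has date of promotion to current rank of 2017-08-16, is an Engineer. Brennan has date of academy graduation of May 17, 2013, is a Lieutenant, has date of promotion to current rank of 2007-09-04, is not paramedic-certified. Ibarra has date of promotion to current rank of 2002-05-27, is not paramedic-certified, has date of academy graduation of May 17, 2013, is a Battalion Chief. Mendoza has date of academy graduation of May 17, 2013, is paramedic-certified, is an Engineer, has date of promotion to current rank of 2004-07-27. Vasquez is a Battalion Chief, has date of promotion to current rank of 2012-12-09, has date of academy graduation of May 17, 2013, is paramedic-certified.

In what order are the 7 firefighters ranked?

Beaumont, Okafor, Ibarra, Vasquez, Brennan, Mendoza, Petrov

By date of academy graduation (later first): Beaumont (Sep 16, 2015); then Okafor (Aug 27, 2014); then Ibarra, Vasquez, Brennan and Mendoza (each May 17, 2013); then Petrov (Feb 7, 2008).
Among Ibarra, Vasquez, Brennan and Mendoza, by rank: Ibarra and Vasquez (Battalion Chief) before Brennan (Lieutenant) before Mendoza (Engineer).
Among Ibarra and Vasquez, alphabetically by surname: Ibarra before Vasquez.
Full order: Beaumont, Okafor, Ibarra, Vasquez, Brennan, Mendoza, Petrov.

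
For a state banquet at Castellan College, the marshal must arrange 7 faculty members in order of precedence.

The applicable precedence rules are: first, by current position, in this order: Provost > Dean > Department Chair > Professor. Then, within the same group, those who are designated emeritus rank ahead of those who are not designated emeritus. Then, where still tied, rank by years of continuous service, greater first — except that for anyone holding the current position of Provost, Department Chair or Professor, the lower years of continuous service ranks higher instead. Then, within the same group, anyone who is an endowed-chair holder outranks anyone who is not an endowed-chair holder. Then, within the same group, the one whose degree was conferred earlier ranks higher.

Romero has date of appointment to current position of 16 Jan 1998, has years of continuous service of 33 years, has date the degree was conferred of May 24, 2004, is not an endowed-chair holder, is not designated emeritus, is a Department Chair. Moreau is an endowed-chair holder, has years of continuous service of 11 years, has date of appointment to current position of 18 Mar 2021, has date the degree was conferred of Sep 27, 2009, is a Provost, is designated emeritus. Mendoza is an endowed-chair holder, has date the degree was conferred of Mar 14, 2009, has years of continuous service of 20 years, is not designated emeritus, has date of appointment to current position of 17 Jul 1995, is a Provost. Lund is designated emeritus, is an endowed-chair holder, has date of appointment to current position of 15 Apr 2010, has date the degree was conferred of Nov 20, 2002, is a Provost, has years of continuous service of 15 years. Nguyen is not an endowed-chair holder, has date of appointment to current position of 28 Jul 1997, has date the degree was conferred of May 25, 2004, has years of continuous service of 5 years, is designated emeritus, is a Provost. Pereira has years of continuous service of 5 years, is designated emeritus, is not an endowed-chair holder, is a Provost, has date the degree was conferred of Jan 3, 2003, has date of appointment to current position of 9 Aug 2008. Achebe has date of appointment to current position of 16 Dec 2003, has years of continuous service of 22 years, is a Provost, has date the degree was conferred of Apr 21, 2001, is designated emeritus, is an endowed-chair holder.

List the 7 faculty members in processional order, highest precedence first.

Pereira, Nguyen, Moreau, Lund, Achebe, Mendoza, Romero

By current position: Pereira, Nguyen, Moreau, Lund, Achebe and Mendoza (Provost); then Romero (Department Chair).
Among Pereira, Nguyen, Moreau, Lund, Achebe and Mendoza, designated emeritus before not designated emeritus: Pereira, Nguyen, Moreau, Lund and Achebe (designated emeritus) before Mendoza (not designated emeritus).
Among Pereira, Nguyen, Moreau, Lund and Achebe, by years of continuous service (lower first) (reversed rule for this group): Pereira and Nguyen (5 years) before Moreau (11 years) before Lund (15 years) before Achebe (22 years).
Pereira and Nguyen are each not an endowed-chair holder, so the next rule applies.
Among Pereira and Nguyen, by date the degree was conferred (earlier first): Pereira (Jan 3, 2003) before Nguyen (May 25, 2004).
Full order: Pereira, Nguyen, Moreau, Lund, Achebe, Mendoza, Romero.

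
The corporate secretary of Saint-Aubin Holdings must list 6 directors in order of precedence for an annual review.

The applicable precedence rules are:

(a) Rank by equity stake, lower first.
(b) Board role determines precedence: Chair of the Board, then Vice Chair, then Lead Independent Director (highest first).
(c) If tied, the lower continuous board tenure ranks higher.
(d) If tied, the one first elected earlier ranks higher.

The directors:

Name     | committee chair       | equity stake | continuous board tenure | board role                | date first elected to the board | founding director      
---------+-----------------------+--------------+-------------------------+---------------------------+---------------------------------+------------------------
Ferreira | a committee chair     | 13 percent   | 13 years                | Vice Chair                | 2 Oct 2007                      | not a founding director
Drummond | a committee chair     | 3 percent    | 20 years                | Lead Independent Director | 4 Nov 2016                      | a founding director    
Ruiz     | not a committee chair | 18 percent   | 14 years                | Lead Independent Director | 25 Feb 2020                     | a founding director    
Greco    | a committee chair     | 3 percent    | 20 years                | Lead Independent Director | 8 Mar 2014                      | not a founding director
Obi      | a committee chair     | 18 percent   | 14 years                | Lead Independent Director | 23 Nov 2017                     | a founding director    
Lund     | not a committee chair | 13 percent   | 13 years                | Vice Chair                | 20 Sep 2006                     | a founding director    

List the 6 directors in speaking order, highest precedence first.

Greco, Drummond, Lund, Ferreira, Obi, Ruiz

By equity stake (lower first): Greco and Drummond (both 3 percent); then Lund and Ferreira (both 13 percent); then Obi and Ruiz (both 18 percent).
Greco and Drummond are each Lead Independent Director, so the next rule applies.
Greco and Drummond both have continuous board tenure 20 years, so the next rule applies.
Among Greco and Drummond, by date first elected to the board (earlier first): Greco (8 Mar 2014) before Drummond (4 Nov 2016).
Lund and Ferreira are each Vice Chair, so the next rule applies.
Lund and Ferreira both have continuous board tenure 13 years, so the next rule applies.
Among Lund and Ferreira, by date first elected to the board (earlier first): Lund (20 Sep 2006) before Ferreira (2 Oct 2007).
Obi and Ruiz are each Lead Independent Director, so the next rule applies.
Obi and Ruiz both have continuous board tenure 14 years, so the next rule applies.
Among Obi and Ruiz, by date first elected to the board (earlier first): Obi (23 Nov 2017) before Ruiz (25 Feb 2020).
Full order: Greco, Drummond, Lund, Ferreira, Obi, Ruiz.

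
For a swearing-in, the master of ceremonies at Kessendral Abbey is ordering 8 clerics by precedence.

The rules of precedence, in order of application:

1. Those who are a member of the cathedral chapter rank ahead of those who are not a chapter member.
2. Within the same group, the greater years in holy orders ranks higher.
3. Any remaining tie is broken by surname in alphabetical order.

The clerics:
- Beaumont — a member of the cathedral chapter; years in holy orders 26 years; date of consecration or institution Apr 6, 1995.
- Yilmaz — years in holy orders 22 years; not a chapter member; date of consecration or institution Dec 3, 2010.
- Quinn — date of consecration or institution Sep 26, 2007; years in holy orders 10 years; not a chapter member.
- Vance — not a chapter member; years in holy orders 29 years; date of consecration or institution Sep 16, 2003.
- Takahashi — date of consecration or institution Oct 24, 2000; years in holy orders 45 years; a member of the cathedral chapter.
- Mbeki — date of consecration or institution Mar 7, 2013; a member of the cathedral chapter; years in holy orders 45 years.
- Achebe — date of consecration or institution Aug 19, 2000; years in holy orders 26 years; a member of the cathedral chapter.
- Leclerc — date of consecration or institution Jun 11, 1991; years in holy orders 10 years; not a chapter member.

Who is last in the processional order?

By the first rule: Mbeki, Takahashi, Achebe and Beaumont (each a member of the cathedral chapter); then Vance, Yilmaz, Leclerc and Quinn (each not a chapter member).
Among Mbeki, Takahashi, Achebe and Beaumont, by years in holy orders (higher first): Mbeki and Takahashi (45 years) before Achebe and Beaumont (26 years).
Among Mbeki and Takahashi, alphabetically by surname: Mbeki before Takahashi.
Among Achebe and Beaumont, alphabetically by surname: Achebe before Beaumont.
Among Vance, Yilmaz, Leclerc and Quinn, by years in holy orders (higher first): Vance (29 years) before Yilmaz (22 years) before Leclerc and Quinn (10 years).
Among Leclerc and Quinn, alphabetically by surname: Leclerc before Quinn.
Order: Mbeki, Takahashi, Achebe, Beaumont, Vance, Yilmaz, Leclerc, Quinn.

Quinn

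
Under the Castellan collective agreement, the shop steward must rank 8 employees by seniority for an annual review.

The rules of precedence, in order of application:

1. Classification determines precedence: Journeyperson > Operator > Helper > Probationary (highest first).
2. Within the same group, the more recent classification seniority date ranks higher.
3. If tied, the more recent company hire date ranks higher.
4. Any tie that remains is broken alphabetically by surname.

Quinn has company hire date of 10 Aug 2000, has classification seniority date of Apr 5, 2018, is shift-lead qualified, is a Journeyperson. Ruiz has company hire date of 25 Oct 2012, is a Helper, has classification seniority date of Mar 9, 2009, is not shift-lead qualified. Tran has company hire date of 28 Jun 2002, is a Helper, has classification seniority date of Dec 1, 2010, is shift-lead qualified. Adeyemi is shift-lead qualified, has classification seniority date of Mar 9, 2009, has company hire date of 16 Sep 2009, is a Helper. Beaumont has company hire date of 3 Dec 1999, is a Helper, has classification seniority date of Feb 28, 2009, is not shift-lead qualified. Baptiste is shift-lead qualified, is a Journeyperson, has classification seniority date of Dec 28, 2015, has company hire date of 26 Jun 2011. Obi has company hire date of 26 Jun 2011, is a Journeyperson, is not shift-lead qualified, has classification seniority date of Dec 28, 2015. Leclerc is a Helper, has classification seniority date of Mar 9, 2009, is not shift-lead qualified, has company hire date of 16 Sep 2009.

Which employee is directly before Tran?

By classification: Quinn, Baptiste and Obi (Journeyperson); then Tran, Ruiz, Adeyemi, Leclerc and Beaumont (Helper).
Among Quinn, Baptiste and Obi, by classification seniority date (later first): Quinn (Apr 5, 2018) before Baptiste and Obi (Dec 28, 2015).
Baptiste and Obi both have company hire date 26 Jun 2011, so the next rule applies.
Among Baptiste and Obi, alphabetically by surname: Baptiste before Obi.
Among Tran, Ruiz, Adeyemi, Leclerc and Beaumont, by classification seniority date (later first): Tran (Dec 1, 2010) before Ruiz, Adeyemi and Leclerc (Mar 9, 2009) before Beaumont (Feb 28, 2009).
Among Ruiz, Adeyemi and Leclerc, by company hire date (later first): Ruiz (25 Oct 2012) before Adeyemi and Leclerc (16 Sep 2009).
Among Adeyemi and Leclerc, alphabetically by surname: Adeyemi before Leclerc.
Order: Quinn, Baptiste, Obi, Tran, Ruiz, Adeyemi, Leclerc, Beaumont.

Obi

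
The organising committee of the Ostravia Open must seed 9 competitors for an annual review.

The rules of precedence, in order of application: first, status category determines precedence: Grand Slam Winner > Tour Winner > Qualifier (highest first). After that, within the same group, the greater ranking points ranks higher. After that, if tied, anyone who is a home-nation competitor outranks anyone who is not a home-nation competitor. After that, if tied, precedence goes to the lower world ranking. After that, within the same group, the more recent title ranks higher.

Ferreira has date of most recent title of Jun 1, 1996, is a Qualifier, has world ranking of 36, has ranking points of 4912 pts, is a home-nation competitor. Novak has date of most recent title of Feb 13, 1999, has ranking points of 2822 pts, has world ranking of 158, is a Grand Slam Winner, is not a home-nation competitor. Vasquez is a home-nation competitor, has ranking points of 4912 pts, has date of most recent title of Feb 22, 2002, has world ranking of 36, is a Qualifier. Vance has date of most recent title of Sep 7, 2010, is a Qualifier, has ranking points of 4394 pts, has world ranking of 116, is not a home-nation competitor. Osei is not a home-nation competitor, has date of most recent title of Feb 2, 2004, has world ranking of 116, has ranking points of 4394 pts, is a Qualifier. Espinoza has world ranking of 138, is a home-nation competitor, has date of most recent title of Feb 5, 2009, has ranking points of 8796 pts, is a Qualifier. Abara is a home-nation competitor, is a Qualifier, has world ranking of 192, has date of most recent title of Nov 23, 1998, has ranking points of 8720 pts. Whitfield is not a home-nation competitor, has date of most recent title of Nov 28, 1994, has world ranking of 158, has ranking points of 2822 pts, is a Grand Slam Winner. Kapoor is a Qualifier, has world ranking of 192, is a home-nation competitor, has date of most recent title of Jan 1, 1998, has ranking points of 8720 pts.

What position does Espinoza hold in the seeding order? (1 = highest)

3

By status category: Novak and Whitfield (Grand Slam Winner); then Espinoza, Abara, Kapoor, Vasquez, Ferreira, Vance and Osei (Qualifier).
Novak and Whitfield both have ranking points 2822 pts, so the next rule applies.
Novak and Whitfield are each not a home-nation competitor, so the next rule applies.
Novak and Whitfield both have world ranking 158, so the next rule applies.
Among Novak and Whitfield, by date of most recent title (later first): Novak (Feb 13, 1999) before Whitfield (Nov 28, 1994).
Among Espinoza, Abara, Kapoor, Vasquez, Ferreira, Vance and Osei, by ranking points (higher first): Espinoza (8796 pts) before Abara and Kapoor (8720 pts) before Vasquez and Ferreira (4912 pts) before Vance and Osei (4394 pts).
Abara and Kapoor are each a home-nation competitor, so the next rule applies.
Abara and Kapoor both have world ranking 192, so the next rule applies.
Among Abara and Kapoor, by date of most recent title (later first): Abara (Nov 23, 1998) before Kapoor (Jan 1, 1998).
Vasquez and Ferreira are each a home-nation competitor, so the next rule applies.
Vasquez and Ferreira both have world ranking 36, so the next rule applies.
Among Vasquez and Ferreira, by date of most recent title (later first): Vasquez (Feb 22, 2002) before Ferreira (Jun 1, 1996).
Vance and Osei are each not a home-nation competitor, so the next rule applies.
Vance and Osei both have world ranking 116, so the next rule applies.
Among Vance and Osei, by date of most recent title (later first): Vance (Sep 7, 2010) before Osei (Feb 2, 2004).
Order: Novak, Whitfield, Espinoza, Abara, Kapoor, Vasquez, Ferreira, Vance, Osei. So position 3.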